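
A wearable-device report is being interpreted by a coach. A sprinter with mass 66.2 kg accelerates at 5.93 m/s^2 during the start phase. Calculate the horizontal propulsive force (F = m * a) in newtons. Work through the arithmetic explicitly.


F = m * a
= 66.2 * 5.93
= 392.57 N

392.57 N


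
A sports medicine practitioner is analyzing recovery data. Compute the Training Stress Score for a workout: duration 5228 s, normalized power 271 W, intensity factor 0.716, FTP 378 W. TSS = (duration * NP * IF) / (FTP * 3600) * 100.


Product = 5228 * 271 * 0.716 = 1014420.208
Base = 378 * 3600 = 1360800
TSS = 1014420.208 / 1360800 * 100 = 74.55

74.55 TSS


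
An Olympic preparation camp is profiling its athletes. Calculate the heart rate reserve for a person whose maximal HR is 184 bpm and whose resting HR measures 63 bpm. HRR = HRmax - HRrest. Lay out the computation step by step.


HRmax = 184 bpm
HRrest = 63 bpm
HRR = 184 - 63 = 121 bpm

121 bpm


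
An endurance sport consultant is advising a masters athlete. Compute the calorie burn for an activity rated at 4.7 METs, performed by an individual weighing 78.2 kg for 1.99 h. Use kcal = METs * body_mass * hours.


Product of METs and mass = 4.7 * 78.2 = 367.54
Total kcal = 367.54 * 1.99 = 731.4 kcal

731.4 kcal


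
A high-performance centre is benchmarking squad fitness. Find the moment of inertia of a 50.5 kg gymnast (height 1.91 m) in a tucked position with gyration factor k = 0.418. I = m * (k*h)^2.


Radius of gyration = 0.418 * 1.91 = 0.79838 m
I = 50.5 * 0.79838^2
= 50.5 * 0.637411
= 32.189 kg*m^2

32.189 kg*m^2


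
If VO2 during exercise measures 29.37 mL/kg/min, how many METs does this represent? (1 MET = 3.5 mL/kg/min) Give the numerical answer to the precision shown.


METs = VO2 / 3.5 = 29.37 / 3.5 = 8.39

8.39 METs


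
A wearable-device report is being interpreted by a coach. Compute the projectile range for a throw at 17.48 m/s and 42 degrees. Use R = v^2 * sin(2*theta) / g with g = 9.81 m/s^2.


Two times the angle = 84 degrees
sin(84) = 0.994522
R = 305.5504 * 0.994522 / 9.81 = 30.976 m

30.976 m


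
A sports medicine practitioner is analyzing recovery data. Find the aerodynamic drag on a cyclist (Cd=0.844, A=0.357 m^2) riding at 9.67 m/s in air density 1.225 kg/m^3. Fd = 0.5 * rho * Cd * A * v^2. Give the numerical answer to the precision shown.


Fd = 0.5 * 1.225 * 0.844 * 0.357 * 9.67^2
= 0.5 * 1.225 * 0.844 * 0.357 * 93.5089
= 17.257 N

17.257 N


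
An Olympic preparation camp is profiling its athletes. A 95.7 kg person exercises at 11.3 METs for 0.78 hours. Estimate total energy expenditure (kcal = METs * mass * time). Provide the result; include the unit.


Energy = METs * mass(kg) * time(h)
= 11.3 * 95.7 * 0.78
= 843.5 kcal

843.5 kcal


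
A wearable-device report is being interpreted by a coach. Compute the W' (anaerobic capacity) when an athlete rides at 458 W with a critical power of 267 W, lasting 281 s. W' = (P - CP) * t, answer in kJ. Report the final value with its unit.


Above-CP power = 191 W
Duration = 281 s
W' = 191 * 281 = 53671 J
Convert: 53671 / 1000 = 53.671 kJ

53.671 kJ


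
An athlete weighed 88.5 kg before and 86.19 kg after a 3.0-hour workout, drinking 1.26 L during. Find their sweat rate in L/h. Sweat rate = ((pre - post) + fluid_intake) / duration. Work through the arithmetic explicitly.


Body mass change = 2.31 kg
Total sweat loss = 2.31 + 1.26 = 3.57 L
Rate = 3.57 / 3.0 = 1.19 L/h

1.19 L/h


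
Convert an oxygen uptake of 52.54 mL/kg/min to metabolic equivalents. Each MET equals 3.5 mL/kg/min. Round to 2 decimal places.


One MET = 3.5 mL/kg/min
Number of METs = 52.54 / 3.5
= 15.01 METs

15.01 METs


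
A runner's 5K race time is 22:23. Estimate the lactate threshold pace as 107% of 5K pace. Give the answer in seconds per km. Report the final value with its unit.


Total race time = 22*60 + 23 = 1343 seconds
5K pace = 1343 / 5 = 268.6 sec/km
LT pace = 268.6 * 1.07 = 287.4 sec/km

287.4 s/km


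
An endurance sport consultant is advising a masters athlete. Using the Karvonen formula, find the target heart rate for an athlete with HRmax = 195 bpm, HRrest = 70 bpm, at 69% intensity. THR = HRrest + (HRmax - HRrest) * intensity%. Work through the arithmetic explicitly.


HRR = 195 - 70 = 125
THR = 70 + 125 * 0.69
= 70 + 86.25
= 156.25 bpm

156.25 bpm


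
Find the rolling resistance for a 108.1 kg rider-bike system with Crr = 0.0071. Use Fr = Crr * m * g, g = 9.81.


m * g = 108.1 * 9.81 = 1060.461 N
Fr = 0.0071 * 1060.461 = 7.529 N

7.529 N


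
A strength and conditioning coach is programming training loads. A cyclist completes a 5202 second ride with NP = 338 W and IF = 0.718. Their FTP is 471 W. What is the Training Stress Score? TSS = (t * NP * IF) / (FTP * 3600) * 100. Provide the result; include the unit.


t * NP * IF = 5202 * 338 * 0.718 = 1262442.168
FTP * 3600 = 1695600
TSS = (1262442.168 / 1695600) * 100 = 74.45

74.45 TSS


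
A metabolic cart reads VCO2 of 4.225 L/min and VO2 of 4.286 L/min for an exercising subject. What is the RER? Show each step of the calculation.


RER = VCO2 / VO2 = 4.225 / 4.286 = 0.9858

0.9858


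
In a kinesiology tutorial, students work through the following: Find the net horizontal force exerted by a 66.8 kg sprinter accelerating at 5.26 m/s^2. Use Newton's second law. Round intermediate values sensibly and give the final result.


Newton's second law: F = m * a
F = 66.8 * 5.26 = 351.37 N

351.37 N


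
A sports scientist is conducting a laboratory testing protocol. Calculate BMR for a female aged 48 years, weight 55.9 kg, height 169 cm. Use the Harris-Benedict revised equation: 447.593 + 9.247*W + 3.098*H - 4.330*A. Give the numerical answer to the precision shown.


Substituting values:
W term = 9.247 * 55.9 = 516.9073
H term = 3.098 * 169 = 523.562
A term = 4.330 * 48 = 207.84
BMR = 1280.22 kcal/day

1280.22 kcal/day


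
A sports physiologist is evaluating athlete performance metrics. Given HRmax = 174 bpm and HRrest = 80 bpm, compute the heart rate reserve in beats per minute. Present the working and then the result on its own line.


Heart rate reserve = maximum HR minus resting HR
HRR = 174 - 80 = 94 bpm

94 bpm


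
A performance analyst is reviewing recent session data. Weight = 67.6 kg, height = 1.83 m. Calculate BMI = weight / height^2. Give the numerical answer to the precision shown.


height^2 = 1.83^2 = 3.3489
BMI = 67.6 / 3.3489 = 20.19 kg/m^2

20.19 kg/m^2


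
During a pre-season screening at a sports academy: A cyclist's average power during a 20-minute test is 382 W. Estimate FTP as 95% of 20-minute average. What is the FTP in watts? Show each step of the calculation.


FTP = 20-min power * 0.95
= 382 * 0.95
= 362.9 W

362.9 W


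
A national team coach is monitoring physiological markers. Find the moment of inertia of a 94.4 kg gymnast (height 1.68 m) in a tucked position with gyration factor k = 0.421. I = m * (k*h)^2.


Radius of gyration = 0.421 * 1.68 = 0.70728 m
I = 94.4 * 0.70728^2
= 94.4 * 0.500245
= 47.223 kg*m^2

47.223 kg*m^2


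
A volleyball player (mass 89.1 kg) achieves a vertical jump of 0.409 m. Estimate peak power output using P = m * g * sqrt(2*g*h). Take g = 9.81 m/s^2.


2 * g * h = 2 * 9.81 * 0.409 = 8.02458
sqrt(8.02458) = 2.832769 m/s
P = 89.1 * 9.81 * 2.832769 = 2476.04 W

2476.04 W


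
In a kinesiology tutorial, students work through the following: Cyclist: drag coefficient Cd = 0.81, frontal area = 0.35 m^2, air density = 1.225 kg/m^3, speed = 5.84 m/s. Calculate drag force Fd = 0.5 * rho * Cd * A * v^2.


v^2 = 5.84^2 = 34.1056
Fd = 0.5 * 1.225 * 0.81 * 0.35 * 34.1056
= 5.922 N

5.922 N


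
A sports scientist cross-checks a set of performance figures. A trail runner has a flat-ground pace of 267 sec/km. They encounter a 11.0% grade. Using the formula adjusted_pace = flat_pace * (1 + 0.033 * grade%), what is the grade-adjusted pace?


Grade factor = 1 + 0.033 * 11.0 = 1.363
Adjusted = 267 * 1.363 = 363.92 sec/km

363.92 s/km


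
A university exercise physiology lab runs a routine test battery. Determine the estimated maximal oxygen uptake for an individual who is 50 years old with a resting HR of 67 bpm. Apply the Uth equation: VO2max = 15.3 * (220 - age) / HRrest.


HRmax = 220 - 50 = 170
VO2max = 15.3 * (170 / 67)
= 15.3 * 2.5373
= 38.82 mL/kg/min

38.82 mL/kg/min


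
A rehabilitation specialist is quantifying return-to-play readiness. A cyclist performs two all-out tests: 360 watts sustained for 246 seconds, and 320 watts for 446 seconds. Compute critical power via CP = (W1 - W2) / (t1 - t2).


W1 = P1 * t1 = 360 * 246 = 88560 J
W2 = P2 * t2 = 320 * 446 = 142720 J
CP = (88560 - 142720) / (246 - 446)
= 270.8 W

270.8 W


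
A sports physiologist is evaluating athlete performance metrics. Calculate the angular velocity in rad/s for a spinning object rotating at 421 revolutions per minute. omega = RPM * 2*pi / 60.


omega = RPM * 2*pi / 60
= 421 * 6.28318531 / 60
= 44.087 rad/s

44.087 rad/s


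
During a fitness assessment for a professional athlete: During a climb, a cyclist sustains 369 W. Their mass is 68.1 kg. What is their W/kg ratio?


Power-to-weight = 369 W / 68.1 kg
= 5.419 W/kg

5.419 W/kg


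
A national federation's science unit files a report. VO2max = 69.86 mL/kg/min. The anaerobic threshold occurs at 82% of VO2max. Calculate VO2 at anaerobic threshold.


AT fraction = 82 / 100 = 0.82
AT VO2 = 69.86 * 0.82
= 57.29 mL/kg/min

57.29 mL/kg/min


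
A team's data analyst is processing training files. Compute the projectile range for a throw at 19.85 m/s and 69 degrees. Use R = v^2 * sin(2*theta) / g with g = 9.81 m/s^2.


Two times the angle = 138 degrees
sin(138) = 0.669131
R = 394.0225 * 0.669131 / 9.81 = 26.876 m

26.876 m


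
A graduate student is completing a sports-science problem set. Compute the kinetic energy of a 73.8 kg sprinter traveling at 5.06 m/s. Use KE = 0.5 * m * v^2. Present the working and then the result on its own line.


Velocity squared = 25.6036
KE = 0.5 * 73.8 * 25.6036 = 944.77 J

944.77 J


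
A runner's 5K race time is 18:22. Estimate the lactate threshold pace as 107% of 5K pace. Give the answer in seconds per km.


Total race time = 18*60 + 22 = 1102 seconds
5K pace = 1102 / 5 = 220.4 sec/km
LT pace = 220.4 * 1.07 = 235.83 sec/km

235.83 s/km


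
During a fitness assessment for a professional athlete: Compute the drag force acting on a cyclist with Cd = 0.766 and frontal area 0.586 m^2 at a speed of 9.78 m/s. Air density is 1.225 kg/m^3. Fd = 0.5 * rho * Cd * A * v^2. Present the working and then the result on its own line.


Step 1: v^2 = 95.6484
Step 2: Fd = 0.5 * 1.225 * 0.766 * 0.586 * 95.6484
= 26.297 N

26.297 N


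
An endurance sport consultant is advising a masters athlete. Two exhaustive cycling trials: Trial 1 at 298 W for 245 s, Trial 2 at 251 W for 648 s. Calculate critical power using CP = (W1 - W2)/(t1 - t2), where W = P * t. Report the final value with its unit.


W1 = 298 * 245 = 73010 J
W2 = 251 * 648 = 162648 J
CP = (73010 - 162648) / (245 - 648)
= -89638 / -403
= 222.43 W

222.43 W


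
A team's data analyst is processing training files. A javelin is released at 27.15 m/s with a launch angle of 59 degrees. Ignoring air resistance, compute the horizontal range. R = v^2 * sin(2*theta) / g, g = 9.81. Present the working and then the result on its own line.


Launch speed squared = 737.1225
sin(2 * 59 deg) = 0.882948
Range = 737.1225 * 0.882948 / 9.81
= 66.345 m

66.345 m


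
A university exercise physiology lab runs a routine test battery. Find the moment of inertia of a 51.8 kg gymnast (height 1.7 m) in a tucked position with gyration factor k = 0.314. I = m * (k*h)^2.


Radius of gyration = 0.314 * 1.7 = 0.5338 m
I = 51.8 * 0.5338^2
= 51.8 * 0.284942
= 14.76 kg*m^2

14.76 kg*m^2


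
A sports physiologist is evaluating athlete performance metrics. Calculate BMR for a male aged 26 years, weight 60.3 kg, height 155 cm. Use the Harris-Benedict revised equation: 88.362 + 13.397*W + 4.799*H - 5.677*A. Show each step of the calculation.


Substituting values:
W term = 13.397 * 60.3 = 807.8391
H term = 4.799 * 155 = 743.845
A term = 5.677 * 26 = 147.602
BMR = 1492.44 kcal/day

1492.44 kcal/day


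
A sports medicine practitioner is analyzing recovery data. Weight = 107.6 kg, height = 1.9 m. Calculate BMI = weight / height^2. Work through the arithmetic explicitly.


height^2 = 1.9^2 = 3.61
BMI = 107.6 / 3.61 = 29.81 kg/m^2

29.81 kg/m^2


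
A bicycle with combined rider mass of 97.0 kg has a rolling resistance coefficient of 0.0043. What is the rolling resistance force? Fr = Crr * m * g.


Fr = 0.0043 * 97.0 * 9.81
= 0.4171 * 9.81
= 4.092 N

4.092 N


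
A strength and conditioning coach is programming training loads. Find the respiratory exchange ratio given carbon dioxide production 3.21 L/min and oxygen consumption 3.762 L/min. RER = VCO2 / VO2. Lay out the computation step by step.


VCO2 = 3.21 L/min
VO2 = 3.762 L/min
RER = 3.21 / 3.762 = 0.8533

0.8533


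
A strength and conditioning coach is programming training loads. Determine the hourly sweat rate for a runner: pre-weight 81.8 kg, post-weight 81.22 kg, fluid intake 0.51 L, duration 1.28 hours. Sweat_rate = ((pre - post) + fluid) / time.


Mass lost = 81.8 - 81.22 = 0.58 kg
Add fluid consumed: 0.58 + 0.51 = 1.09 L total sweat
Sweat rate = 1.09 / 1.28 = 0.852 L/h

0.852 L/h


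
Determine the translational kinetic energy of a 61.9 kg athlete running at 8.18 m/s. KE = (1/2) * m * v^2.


KE = 0.5 * m * v^2
= 0.5 * 61.9 * 8.18^2
= 0.5 * 61.9 * 66.9124
= 2070.94 J

2070.94 J


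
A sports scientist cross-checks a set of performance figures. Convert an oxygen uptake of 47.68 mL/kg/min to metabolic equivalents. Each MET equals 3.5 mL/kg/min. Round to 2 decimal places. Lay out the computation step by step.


One MET = 3.5 mL/kg/min
Number of METs = 47.68 / 3.5
= 13.62 METs

13.62 METs


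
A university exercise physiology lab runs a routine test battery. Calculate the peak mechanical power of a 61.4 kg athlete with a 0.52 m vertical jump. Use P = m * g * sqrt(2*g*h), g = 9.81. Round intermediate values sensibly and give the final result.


First, sqrt(2gh) = sqrt(2 * 9.81 * 0.52)
= sqrt(10.2024) = 3.19412 m/s
Power = 61.4 * 9.81 * 3.19412 = 1923.93 W

1923.93 W


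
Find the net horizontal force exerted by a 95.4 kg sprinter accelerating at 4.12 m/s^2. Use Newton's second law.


Newton's second law: F = m * a
F = 95.4 * 4.12 = 393.05 N

393.05 N


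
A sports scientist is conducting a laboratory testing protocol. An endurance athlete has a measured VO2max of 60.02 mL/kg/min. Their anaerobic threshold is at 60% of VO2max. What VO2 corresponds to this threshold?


Anaerobic threshold VO2 = VO2max * 60%
= 60.02 * 0.6
= 36.01 mL/kg/min

36.01 mL/kg/min


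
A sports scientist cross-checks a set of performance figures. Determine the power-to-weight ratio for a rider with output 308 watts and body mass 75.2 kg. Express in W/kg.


P/W = 308 / 75.2 = 4.096 W/kg

4.096 W/kg


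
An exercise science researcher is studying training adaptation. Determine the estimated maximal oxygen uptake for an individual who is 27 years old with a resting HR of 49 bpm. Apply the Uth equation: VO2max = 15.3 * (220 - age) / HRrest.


HRmax = 220 - 27 = 193
VO2max = 15.3 * (193 / 49)
= 15.3 * 3.9388
= 60.26 mL/kg/min

60.26 mL/kg/min


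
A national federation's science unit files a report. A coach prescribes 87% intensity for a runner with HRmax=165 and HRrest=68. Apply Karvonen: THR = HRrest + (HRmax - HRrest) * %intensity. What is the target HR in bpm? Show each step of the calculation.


Heart rate reserve = 165 - 68 = 97
Intensity fraction = 87 / 100 = 0.87
THR = 68 + 97 * 0.87 = 152.39 bpm

152.39 bpm


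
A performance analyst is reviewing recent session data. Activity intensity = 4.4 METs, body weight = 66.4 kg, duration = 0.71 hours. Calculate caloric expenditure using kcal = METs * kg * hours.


kcal = 4.4 * 66.4 * 0.71
= 292.16 * 0.71
= 207.43 kcal

207.43 kcal


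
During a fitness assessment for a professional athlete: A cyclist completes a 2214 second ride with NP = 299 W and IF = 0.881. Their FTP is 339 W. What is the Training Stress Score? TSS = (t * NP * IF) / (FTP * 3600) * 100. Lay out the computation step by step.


t * NP * IF = 2214 * 299 * 0.881 = 583209.666
FTP * 3600 = 1220400
TSS = (583209.666 / 1220400) * 100 = 47.79

47.79 TSS


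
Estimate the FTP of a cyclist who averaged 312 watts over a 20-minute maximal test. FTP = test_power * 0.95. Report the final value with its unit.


FTP = 312 * 0.95 = 296.4 W

296.4 W


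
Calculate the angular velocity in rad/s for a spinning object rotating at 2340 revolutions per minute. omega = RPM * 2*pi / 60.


omega = RPM * 2*pi / 60
= 2340 * 6.28318531 / 60
= 245.044 rad/s

245.044 rad/s


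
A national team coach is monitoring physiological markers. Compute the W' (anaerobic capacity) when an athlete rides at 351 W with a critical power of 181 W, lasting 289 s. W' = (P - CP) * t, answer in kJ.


Above-CP power = 170 W
Duration = 289 s
W' = 170 * 289 = 49130 J
Convert: 49130 / 1000 = 49.13 kJ

49.13 kJ


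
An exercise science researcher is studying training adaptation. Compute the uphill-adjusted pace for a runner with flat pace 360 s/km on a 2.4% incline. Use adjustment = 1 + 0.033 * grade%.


Adjustment factor = 1 + 0.033 * 2.4 = 1.0792
Grade-adjusted pace = 360 * 1.0792 = 388.51 s/km

388.51 s/km


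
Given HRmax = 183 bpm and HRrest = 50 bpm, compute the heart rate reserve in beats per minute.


Heart rate reserve = maximum HR minus resting HR
HRR = 183 - 50 = 133 bpm

133 bpm


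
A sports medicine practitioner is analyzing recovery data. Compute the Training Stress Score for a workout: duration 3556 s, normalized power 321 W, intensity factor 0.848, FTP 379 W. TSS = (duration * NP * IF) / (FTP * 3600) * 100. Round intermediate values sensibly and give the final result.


Product = 3556 * 321 * 0.848 = 967971.648
Base = 379 * 3600 = 1364400
TSS = 967971.648 / 1364400 * 100 = 70.94

70.94 TSS


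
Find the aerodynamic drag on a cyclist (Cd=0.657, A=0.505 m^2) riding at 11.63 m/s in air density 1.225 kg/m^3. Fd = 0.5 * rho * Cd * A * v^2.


Fd = 0.5 * 1.225 * 0.657 * 0.505 * 11.63^2
= 0.5 * 1.225 * 0.657 * 0.505 * 135.2569
= 27.487 N

27.487 N


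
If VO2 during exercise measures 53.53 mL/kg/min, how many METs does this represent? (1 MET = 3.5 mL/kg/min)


METs = VO2 / 3.5 = 53.53 / 3.5 = 15.29

15.29 METs


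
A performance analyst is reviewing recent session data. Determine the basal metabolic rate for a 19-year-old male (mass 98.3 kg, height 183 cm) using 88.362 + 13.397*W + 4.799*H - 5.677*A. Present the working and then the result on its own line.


BMR = 88.362 + 13.397*98.3 + 4.799*183 - 5.677*19
= 2175.64 kcal/day

2175.64 kcal/day


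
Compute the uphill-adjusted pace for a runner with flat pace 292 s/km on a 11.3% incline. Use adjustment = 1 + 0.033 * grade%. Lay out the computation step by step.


Adjustment factor = 1 + 0.033 * 11.3 = 1.3729
Grade-adjusted pace = 292 * 1.3729 = 400.89 s/km

400.89 s/km


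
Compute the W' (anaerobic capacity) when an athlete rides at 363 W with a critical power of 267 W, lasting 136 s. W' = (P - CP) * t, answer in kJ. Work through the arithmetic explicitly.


Above-CP power = 96 W
Duration = 136 s
W' = 96 * 136 = 13056 J
Convert: 13056 / 1000 = 13.056 kJ

13.056 kJ


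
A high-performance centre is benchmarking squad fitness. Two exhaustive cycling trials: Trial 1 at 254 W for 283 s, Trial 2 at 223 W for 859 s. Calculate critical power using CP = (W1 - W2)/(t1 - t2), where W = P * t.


W1 = 254 * 283 = 71882 J
W2 = 223 * 859 = 191557 J
CP = (71882 - 191557) / (283 - 859)
= -119675 / -576
= 207.77 W

207.77 W


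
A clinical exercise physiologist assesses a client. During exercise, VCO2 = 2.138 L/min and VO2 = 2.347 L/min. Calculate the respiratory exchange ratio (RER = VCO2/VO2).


RER = VCO2 / VO2
= 2.138 / 2.347
= 0.911

0.911


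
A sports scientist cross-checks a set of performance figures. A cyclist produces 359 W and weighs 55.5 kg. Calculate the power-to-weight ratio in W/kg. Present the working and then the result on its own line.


P/W = power / mass
= 359 / 55.5
= 6.468 W/kg

6.468 W/kg


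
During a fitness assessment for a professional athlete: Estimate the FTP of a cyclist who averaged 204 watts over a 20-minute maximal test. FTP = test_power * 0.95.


FTP = 204 * 0.95 = 193.8 W

193.8 W


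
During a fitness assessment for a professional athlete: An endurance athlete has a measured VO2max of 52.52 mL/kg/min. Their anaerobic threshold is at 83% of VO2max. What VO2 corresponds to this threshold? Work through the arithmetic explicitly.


Anaerobic threshold VO2 = VO2max * 83%
= 52.52 * 0.83
= 43.59 mL/kg/min

43.59 mL/kg/min


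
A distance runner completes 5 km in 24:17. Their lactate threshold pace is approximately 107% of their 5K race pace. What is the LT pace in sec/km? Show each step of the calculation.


Convert to seconds: 24 min 17 s = 1457 s
Pace per km = 1457 / 5 = 291.4 s/km
LT pace = 291.4 * 1.07 = 311.8 s/km

311.8 s/km


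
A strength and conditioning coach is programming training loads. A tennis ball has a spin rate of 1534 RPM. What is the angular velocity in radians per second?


Convert RPM to rad/s: multiply by 2*pi and divide by 60
omega = 1534 * 2 * pi / 60
= 160.64 rad/s

160.64 rad/s


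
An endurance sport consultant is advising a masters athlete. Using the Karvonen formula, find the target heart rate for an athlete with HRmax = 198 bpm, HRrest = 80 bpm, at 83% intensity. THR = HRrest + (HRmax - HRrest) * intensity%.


HRR = 198 - 80 = 118
THR = 80 + 118 * 0.83
= 80 + 97.94
= 177.94 bpm

177.94 bpm


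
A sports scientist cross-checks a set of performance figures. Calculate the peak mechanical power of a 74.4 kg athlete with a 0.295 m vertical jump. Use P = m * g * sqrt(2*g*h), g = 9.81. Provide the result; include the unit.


First, sqrt(2gh) = sqrt(2 * 9.81 * 0.295)
= sqrt(5.7879) = 2.405805 m/s
Power = 74.4 * 9.81 * 2.405805 = 1755.91 W

1755.91 W


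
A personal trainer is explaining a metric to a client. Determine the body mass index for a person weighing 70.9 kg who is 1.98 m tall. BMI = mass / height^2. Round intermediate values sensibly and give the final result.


BMI = mass / height^2
= 70.9 / 1.98^2
= 70.9 / 3.9204
= 18.08 kg/m^2

18.08 kg/m^2


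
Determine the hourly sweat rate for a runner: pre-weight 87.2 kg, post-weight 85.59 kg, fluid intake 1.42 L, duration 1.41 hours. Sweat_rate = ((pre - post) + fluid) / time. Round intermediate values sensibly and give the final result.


Mass lost = 87.2 - 85.59 = 1.61 kg
Add fluid consumed: 1.61 + 1.42 = 3.03 L total sweat
Sweat rate = 3.03 / 1.41 = 2.149 L/h

2.149 L/h


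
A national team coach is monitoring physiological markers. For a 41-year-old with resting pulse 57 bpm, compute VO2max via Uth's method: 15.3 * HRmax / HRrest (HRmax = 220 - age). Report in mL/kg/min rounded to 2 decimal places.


Step 1: HRmax = 220 - 41 = 179 bpm
Step 2: Ratio = 179 / 57 = 3.1404
Step 3: VO2max = 15.3 * 3.1404 = 48.05 mL/kg/min

48.05 mL/kg/min


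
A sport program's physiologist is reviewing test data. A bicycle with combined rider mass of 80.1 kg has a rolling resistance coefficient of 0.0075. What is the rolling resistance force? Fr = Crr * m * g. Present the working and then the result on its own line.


Fr = 0.0075 * 80.1 * 9.81
= 0.60075 * 9.81
= 5.893 N

5.893 N


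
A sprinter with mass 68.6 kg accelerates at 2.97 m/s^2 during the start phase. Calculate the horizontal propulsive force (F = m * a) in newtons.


F = m * a
= 68.6 * 2.97
= 203.74 N

203.74 N


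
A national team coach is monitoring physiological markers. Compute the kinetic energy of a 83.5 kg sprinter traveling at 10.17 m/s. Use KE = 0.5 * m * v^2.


Velocity squared = 103.4289
KE = 0.5 * 83.5 * 103.4289 = 4318.16 J

4318.16 J


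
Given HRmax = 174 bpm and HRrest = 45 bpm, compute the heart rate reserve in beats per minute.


Heart rate reserve = maximum HR minus resting HR
HRR = 174 - 45 = 129 bpm

129 bpm


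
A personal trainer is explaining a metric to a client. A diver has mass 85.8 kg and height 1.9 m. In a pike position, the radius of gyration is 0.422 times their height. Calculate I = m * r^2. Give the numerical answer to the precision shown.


r = 0.422 * 1.9 = 0.8018 m
I = m * r^2 = 85.8 * 0.642883 = 55.159 kg*m^2

55.159 kg*m^2


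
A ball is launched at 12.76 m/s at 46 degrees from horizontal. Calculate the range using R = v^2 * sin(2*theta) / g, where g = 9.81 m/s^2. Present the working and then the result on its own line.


sin(2 * 46) = sin(92) = 0.999391
v^2 = 12.76^2 = 162.8176
R = 162.8176 * 0.999391 / 9.81
= 16.587 m

16.587 m


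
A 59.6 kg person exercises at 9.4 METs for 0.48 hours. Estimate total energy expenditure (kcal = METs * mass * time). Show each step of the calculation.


Energy = METs * mass(kg) * time(h)
= 9.4 * 59.6 * 0.48
= 268.92 kcal

268.92 kcal


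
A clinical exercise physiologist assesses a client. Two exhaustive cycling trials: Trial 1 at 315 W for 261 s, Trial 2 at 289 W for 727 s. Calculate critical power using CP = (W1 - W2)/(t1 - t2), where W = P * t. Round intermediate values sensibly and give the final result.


W1 = 315 * 261 = 82215 J
W2 = 289 * 727 = 210103 J
CP = (82215 - 210103) / (261 - 727)
= -127888 / -466
= 274.44 W

274.44 W


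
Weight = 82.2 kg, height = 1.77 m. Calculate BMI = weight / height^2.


height^2 = 1.77^2 = 3.1329
BMI = 82.2 / 3.1329 = 26.24 kg/m^2

26.24 kg/m^2


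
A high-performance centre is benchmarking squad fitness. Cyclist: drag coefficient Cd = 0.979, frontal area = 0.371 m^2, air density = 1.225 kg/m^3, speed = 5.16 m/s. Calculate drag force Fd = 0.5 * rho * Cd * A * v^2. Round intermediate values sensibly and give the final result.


v^2 = 5.16^2 = 26.6256
Fd = 0.5 * 1.225 * 0.979 * 0.371 * 26.6256
= 5.923 N

5.923 N


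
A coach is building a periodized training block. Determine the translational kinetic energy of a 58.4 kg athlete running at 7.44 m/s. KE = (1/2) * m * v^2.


KE = 0.5 * m * v^2
= 0.5 * 58.4 * 7.44^2
= 0.5 * 58.4 * 55.3536
= 1616.33 J

1616.33 J


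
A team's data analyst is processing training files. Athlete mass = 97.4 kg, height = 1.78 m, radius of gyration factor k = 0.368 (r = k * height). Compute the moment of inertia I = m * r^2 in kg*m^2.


r = k * height = 0.368 * 1.78 = 0.65504 m
r^2 = 0.65504^2 = 0.429077
I = 97.4 * 0.429077 = 41.792 kg*m^2

41.792 kg*m^2


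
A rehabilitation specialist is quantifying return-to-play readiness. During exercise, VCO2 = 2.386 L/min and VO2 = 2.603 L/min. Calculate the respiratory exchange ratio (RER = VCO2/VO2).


RER = VCO2 / VO2
= 2.386 / 2.603
= 0.9166

0.9166


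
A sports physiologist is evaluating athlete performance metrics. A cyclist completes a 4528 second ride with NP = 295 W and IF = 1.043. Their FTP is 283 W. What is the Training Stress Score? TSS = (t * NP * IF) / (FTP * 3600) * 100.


t * NP * IF = 4528 * 295 * 1.043 = 1393197.68
FTP * 3600 = 1018800
TSS = (1393197.68 / 1018800) * 100 = 136.75

136.75 TSS


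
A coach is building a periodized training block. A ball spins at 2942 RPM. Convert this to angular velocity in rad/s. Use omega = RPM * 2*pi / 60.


omega = 2942 * 2 * pi / 60
= 2942 * 6.28318531 / 60
= 18485.131 / 60
= 308.086 rad/s

308.086 rad/s


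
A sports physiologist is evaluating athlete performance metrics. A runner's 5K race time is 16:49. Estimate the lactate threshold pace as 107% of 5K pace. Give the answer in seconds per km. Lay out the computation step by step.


Total race time = 16*60 + 49 = 1009 seconds
5K pace = 1009 / 5 = 201.8 sec/km
LT pace = 201.8 * 1.07 = 215.93 sec/km

215.93 s/km


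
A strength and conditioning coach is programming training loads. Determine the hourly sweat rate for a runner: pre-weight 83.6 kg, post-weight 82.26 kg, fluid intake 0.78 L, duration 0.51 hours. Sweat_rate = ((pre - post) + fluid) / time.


Mass lost = 83.6 - 82.26 = 1.34 kg
Add fluid consumed: 1.34 + 0.78 = 2.12 L total sweat
Sweat rate = 2.12 / 0.51 = 4.157 L/h

4.157 L/h


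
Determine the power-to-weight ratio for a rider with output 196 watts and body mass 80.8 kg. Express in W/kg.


P/W = 196 / 80.8 = 2.426 W/kg

2.426 W/kg


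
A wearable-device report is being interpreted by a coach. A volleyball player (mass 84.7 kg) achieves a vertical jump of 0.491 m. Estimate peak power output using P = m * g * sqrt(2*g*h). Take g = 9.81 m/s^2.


2 * g * h = 2 * 9.81 * 0.491 = 9.63342
sqrt(9.63342) = 3.103775 m/s
P = 84.7 * 9.81 * 3.103775 = 2578.95 W

2578.95 W


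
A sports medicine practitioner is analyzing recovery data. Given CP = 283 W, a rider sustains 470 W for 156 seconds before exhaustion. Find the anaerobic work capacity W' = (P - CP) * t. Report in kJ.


Excess power = 470 - 283 = 187 W
Work above CP = 187 * 156 = 29172 J
W' = 29.172 kJ

29.172 kJ


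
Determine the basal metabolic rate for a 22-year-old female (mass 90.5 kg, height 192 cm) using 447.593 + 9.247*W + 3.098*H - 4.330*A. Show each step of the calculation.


BMR = 447.593 + 9.247*90.5 + 3.098*192 - 4.330*22
= 1784.0 kcal/day

1784.0 kcal/day


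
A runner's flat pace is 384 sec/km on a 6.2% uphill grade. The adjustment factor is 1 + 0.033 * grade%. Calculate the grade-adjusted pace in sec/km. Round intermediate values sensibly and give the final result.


Factor = 1 + 0.033 * 6.2 = 1.2046
Adjusted pace = 384 * 1.2046
= 462.57 sec/km

462.57 s/km


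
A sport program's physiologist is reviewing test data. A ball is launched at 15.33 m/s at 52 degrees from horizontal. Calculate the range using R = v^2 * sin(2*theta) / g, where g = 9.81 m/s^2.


sin(2 * 52) = sin(104) = 0.970296
v^2 = 15.33^2 = 235.0089
R = 235.0089 * 0.970296 / 9.81
= 23.244 m

23.244 m


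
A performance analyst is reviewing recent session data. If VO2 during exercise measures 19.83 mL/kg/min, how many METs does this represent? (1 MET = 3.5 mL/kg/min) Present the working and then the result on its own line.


METs = VO2 / 3.5 = 19.83 / 3.5 = 5.67

5.67 METs


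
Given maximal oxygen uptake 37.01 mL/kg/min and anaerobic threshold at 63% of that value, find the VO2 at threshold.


Percentage as decimal = 0.63
VO2 at AT = 37.01 * 0.63 = 23.32 mL/kg/min

23.32 mL/kg/min


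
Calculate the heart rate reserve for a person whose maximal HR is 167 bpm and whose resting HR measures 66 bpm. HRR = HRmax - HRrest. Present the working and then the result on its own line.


HRmax = 167 bpm
HRrest = 66 bpm
HRR = 167 - 66 = 101 bpm

101 bpm


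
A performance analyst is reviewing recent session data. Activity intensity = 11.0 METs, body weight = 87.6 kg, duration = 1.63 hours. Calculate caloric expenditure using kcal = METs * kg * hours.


kcal = 11.0 * 87.6 * 1.63
= 963.6 * 1.63
= 1570.67 kcal

1570.67 kcal


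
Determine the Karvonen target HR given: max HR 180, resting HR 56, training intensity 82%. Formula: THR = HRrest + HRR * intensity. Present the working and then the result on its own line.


HRR = HRmax - HRrest = 180 - 56 = 124
THR = 56 + 124 * 0.82
= 157.68 bpm

157.68 bpm


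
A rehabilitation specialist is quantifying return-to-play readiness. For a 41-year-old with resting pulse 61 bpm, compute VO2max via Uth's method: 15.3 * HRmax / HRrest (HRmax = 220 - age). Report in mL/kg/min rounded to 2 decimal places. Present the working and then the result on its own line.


Step 1: HRmax = 220 - 41 = 179 bpm
Step 2: Ratio = 179 / 61 = 2.9344
Step 3: VO2max = 15.3 * 2.9344 = 44.9 mL/kg/min

44.9 mL/kg/min


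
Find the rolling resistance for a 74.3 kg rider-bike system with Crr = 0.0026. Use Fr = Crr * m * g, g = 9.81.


m * g = 74.3 * 9.81 = 728.883 N
Fr = 0.0026 * 728.883 = 1.895 N

1.895 N


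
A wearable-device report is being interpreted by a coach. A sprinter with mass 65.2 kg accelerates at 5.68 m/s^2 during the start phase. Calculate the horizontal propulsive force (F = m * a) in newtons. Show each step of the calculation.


F = m * a
= 65.2 * 5.68
= 370.34 N

370.34 N


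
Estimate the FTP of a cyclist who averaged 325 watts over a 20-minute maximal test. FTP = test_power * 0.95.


FTP = 325 * 0.95 = 308.75 W

308.75 W


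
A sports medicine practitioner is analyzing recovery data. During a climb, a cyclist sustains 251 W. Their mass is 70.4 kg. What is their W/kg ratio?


Power-to-weight = 251 W / 70.4 kg
= 3.565 W/kg

3.565 W/kg


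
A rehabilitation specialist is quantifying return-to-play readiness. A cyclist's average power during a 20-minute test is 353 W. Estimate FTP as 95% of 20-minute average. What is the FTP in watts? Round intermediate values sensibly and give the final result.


FTP = 20-min power * 0.95
= 353 * 0.95
= 335.35 W

335.35 W


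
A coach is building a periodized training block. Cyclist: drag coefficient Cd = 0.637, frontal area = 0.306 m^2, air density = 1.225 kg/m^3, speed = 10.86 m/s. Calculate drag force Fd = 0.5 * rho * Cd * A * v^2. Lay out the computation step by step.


v^2 = 10.86^2 = 117.9396
Fd = 0.5 * 1.225 * 0.637 * 0.306 * 117.9396
= 14.081 N

14.081 N


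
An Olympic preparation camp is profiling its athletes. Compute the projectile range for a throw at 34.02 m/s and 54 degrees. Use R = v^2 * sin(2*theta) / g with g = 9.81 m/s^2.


Two times the angle = 108 degrees
sin(108) = 0.951057
R = 1157.3604 * 0.951057 / 9.81 = 112.203 m

112.203 m


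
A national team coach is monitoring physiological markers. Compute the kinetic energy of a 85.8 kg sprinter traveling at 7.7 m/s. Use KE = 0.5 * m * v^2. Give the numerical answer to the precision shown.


Velocity squared = 59.29
KE = 0.5 * 85.8 * 59.29 = 2543.54 J

2543.54 J


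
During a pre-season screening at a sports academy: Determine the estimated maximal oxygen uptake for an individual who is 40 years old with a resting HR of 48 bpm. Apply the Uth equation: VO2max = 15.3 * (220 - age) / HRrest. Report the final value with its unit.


HRmax = 220 - 40 = 180
VO2max = 15.3 * (180 / 48)
= 15.3 * 3.75
= 57.38 mL/kg/min

57.38 mL/kg/min


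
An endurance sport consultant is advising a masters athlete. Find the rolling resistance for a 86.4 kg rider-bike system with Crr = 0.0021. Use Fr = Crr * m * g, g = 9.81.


m * g = 86.4 * 9.81 = 847.584 N
Fr = 0.0021 * 847.584 = 1.78 N

1.78 N


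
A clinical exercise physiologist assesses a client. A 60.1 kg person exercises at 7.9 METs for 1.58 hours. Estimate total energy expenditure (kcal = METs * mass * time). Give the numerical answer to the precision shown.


Energy = METs * mass(kg) * time(h)
= 7.9 * 60.1 * 1.58
= 750.17 kcal

750.17 kcal


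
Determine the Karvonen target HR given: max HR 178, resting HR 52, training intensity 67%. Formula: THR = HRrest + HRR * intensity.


HRR = HRmax - HRrest = 178 - 52 = 126
THR = 52 + 126 * 0.67
= 136.42 bpm

136.42 bpm


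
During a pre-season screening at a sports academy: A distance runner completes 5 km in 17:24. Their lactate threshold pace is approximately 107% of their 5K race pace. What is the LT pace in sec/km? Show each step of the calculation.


Convert to seconds: 17 min 24 s = 1044 s
Pace per km = 1044 / 5 = 208.8 s/km
LT pace = 208.8 * 1.07 = 223.42 s/km

223.42 s/km


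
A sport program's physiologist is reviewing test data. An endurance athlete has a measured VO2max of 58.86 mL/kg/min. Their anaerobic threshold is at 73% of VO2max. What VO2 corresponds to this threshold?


Anaerobic threshold VO2 = VO2max * 73%
= 58.86 * 0.73
= 42.97 mL/kg/min

42.97 mL/kg/min


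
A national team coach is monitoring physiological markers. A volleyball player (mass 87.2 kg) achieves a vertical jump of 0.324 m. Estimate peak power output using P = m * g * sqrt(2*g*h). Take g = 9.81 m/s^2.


2 * g * h = 2 * 9.81 * 0.324 = 6.35688
sqrt(6.35688) = 2.521285 m/s
P = 87.2 * 9.81 * 2.521285 = 2156.79 W

2156.79 W


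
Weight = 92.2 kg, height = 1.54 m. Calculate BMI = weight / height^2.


height^2 = 1.54^2 = 2.3716
BMI = 92.2 / 2.3716 = 38.88 kg/m^2

38.88 kg/m^2


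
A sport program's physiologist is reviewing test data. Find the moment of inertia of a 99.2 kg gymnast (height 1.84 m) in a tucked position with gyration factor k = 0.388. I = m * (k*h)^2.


Radius of gyration = 0.388 * 1.84 = 0.71392 m
I = 99.2 * 0.71392^2
= 99.2 * 0.509682
= 50.56 kg*m^2

50.56 kg*m^2


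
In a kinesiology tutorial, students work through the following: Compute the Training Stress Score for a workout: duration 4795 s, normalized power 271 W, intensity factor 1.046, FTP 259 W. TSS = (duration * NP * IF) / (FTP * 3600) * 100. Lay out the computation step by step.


Product = 4795 * 271 * 1.046 = 1359219.47
Base = 259 * 3600 = 932400
TSS = 1359219.47 / 932400 * 100 = 145.78

145.78 TSS


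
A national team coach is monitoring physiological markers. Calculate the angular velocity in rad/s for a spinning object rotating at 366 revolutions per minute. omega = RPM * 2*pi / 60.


omega = RPM * 2*pi / 60
= 366 * 6.28318531 / 60
= 38.327 rad/s

38.327 rad/s


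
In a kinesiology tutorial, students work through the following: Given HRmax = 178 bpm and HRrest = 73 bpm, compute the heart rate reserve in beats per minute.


Heart rate reserve = maximum HR minus resting HR
HRR = 178 - 73 = 105 bpm

105 bpm


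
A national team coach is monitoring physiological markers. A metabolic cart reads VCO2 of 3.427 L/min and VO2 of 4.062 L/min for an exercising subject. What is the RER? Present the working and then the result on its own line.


RER = VCO2 / VO2 = 3.427 / 4.062 = 0.8437

0.8437


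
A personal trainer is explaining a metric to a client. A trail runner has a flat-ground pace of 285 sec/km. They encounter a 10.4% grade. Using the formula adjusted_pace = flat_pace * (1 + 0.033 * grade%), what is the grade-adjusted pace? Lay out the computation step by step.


Grade factor = 1 + 0.033 * 10.4 = 1.3432
Adjusted = 285 * 1.3432 = 382.81 sec/km

382.81 s/km


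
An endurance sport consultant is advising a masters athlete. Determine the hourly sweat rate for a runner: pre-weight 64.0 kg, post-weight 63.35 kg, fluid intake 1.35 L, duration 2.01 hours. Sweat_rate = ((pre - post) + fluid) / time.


Mass lost = 64.0 - 63.35 = 0.65 kg
Add fluid consumed: 0.65 + 1.35 = 2.0 L total sweat
Sweat rate = 2.0 / 2.01 = 0.995 L/h

0.995 L/h


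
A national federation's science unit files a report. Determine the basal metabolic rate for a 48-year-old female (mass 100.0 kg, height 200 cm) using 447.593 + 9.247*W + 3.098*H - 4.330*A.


BMR = 447.593 + 9.247*100.0 + 3.098*200 - 4.330*48
= 1784.05 kcal/day

1784.05 kcal/day


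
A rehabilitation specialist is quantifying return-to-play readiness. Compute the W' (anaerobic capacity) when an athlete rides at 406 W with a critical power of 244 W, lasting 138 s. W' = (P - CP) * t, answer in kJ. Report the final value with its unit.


Above-CP power = 162 W
Duration = 138 s
W' = 162 * 138 = 22356 J
Convert: 22356 / 1000 = 22.356 kJ

22.356 kJ


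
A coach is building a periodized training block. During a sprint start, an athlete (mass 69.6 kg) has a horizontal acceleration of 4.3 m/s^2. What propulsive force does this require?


Propulsive force = mass * acceleration
= 69.6 kg * 4.3 m/s^2
= 299.28 N

299.28 N


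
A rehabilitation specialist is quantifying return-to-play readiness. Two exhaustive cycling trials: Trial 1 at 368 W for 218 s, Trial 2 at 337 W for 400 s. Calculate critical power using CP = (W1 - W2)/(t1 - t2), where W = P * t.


W1 = 368 * 218 = 80224 J
W2 = 337 * 400 = 134800 J
CP = (80224 - 134800) / (218 - 400)
= -54576 / -182
= 299.87 W

299.87 W
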